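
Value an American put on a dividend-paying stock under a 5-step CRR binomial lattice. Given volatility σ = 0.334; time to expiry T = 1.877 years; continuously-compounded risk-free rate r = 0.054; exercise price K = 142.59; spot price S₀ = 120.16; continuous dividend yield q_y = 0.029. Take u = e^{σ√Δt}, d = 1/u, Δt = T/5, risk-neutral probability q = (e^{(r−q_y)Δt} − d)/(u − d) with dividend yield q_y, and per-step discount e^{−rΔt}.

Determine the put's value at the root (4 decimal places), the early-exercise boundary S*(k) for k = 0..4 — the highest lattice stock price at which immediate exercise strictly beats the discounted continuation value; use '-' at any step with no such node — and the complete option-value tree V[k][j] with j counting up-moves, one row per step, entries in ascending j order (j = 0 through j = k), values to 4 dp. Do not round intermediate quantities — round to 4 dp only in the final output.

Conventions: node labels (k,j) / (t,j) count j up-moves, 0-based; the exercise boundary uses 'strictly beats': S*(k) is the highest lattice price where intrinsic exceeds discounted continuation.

Δt=0.37540  u=1.22709  d=0.81494  q=0.47190  discount=0.97993
step 5 (expiry): payoffs max(K−S,0) = 99.3997 77.5567 44.6669 0.0000 0.0000 0.0000
step 4: (k=4,j=0): S=52.9982, K−S=89.5918, hold=87.3042 ⇒ V=89.5918 exercise | (k=4,j=1): S=79.8014, K−S=62.7886, hold=60.7912 ⇒ V=62.7886 exercise | (k=4,j=2): S=120.1600, K−S=22.4300, hold=23.1154 ⇒ V=23.1154 continue | (k=4,j=3): S=180.9294, K−S=0.0000, hold=0.0000 ⇒ V=0.0000 continue | (k=4,j=4): S=272.4323, K−S=0.0000, hold=0.0000 ⇒ V=0.0000 continue  boundary S*=79.8014
step 3: (k=3,j=0): S=65.0333, K−S=77.5567, hold=75.3994 ⇒ V=77.5567 exercise | (k=3,j=1): S=97.9231, K−S=44.6669, hold=43.1827 ⇒ V=44.6669 exercise | (k=3,j=2): S=147.4465, K−S=0.0000, hold=11.9624 ⇒ V=11.9624 continue | (k=3,j=3): S=222.0158, K−S=0.0000, hold=0.0000 ⇒ V=0.0000 continue  boundary S*=97.9231
step 2: (k=2,j=0): S=79.8014, K−S=62.7886, hold=60.7912 ⇒ V=62.7886 exercise | (k=2,j=1): S=120.1600, K−S=22.4300, hold=28.6471 ⇒ V=28.6471 continue | (k=2,j=2): S=180.9294, K−S=0.0000, hold=6.1906 ⇒ V=6.1906 continue  boundary S*=79.8014
step 1: (k=1,j=0): S=97.9231, K−S=44.6669, hold=45.7407 ⇒ V=45.7407 continue | (k=1,j=1): S=147.4465, K−S=0.0000, hold=17.6878 ⇒ V=17.6878 continue  boundary S*=-
step 0: (k=0,j=0): S=120.1600, K−S=22.4300, hold=31.8504 ⇒ V=31.8504 continue  boundary S*=-

price = 31.8504
boundary = - - 79.8014 97.9231 79.8014
tree:
31.8504
45.7407 17.6878
62.7886 28.6471 6.1906
77.5567 44.6669 11.9624 0.0000
89.5918 62.7886 23.1154 0.0000 0.0000
99.3997 77.5567 44.6669 0.0000 0.0000 0.0000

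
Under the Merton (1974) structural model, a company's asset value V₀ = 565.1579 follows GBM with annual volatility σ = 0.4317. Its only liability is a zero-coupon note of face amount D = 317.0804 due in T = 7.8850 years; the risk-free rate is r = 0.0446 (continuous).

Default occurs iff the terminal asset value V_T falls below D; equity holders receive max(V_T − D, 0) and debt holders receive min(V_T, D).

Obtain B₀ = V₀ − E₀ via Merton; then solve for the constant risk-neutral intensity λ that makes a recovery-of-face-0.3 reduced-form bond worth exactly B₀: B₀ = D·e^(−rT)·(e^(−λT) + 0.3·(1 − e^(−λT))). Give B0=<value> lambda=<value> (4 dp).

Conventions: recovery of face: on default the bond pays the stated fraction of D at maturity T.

Equity is a call on the firm's assets struck at D = 317.0804:
d₁ = [ln(V₀/D) + (r + σ²/2)T] / (σ√T)
   = [ln(565.1579/317.0804) + (0.0446 + 0.5·0.4317²)·7.8850] / (0.4317·√7.8850)
   = [0.577950 + 1.086415] / 1.212224 = 1.372984
d₂ = d₁ − σ√T = 1.372984 − 1.212224 = 0.160760
N(d₁) = 0.915121,  N(d₂) = 0.563859,  e^(−rT) = 0.703512
E₀ = V₀·N(d₁) − D·e^(−rT)·N(d₂)
   = 565.1579·0.915121 − 317.0804·0.703512·0.563859 = 391.408238
B₀ = V₀ − E₀ = 565.1579 − 391.408238 = 173.749662
e^(−λT) = (B₀·e^(rT)/D − 0.3)/(1 − 0.3) = (173.7497·1.421441/317.0804 − 0.3)/0.7 = 0.68414731
λ = −ln(0.68414731)/7.8850 = 0.048140

B0=173.7497 lambda=0.0481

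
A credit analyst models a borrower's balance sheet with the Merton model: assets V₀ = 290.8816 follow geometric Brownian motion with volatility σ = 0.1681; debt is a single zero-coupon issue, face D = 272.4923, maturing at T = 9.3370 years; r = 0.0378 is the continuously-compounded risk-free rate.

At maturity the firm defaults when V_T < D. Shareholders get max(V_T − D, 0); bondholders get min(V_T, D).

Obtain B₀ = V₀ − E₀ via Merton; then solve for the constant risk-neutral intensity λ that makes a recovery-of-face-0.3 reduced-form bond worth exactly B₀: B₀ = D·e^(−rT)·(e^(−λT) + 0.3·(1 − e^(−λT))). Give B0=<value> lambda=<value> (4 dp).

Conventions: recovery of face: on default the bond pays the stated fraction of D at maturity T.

With assets at 290.8816 and a single debt payment of 272.4923 at 9.3370 years:
d₁ = [ln(V₀/D) + (r + σ²/2)T] / (σ√T)
   = [ln(290.8816/272.4923) + (0.0378 + 0.5·0.1681²)·9.3370] / (0.1681·√9.3370)
   = [0.065306 + 0.484859] / 0.513655 = 1.071080
d₂ = d₁ − σ√T = 1.071080 − 0.513655 = 0.557425
N(d₁) = 0.857933,  N(d₂) = 0.711381,  e^(−rT) = 0.702620
E₀ = V₀·N(d₁) − D·e^(−rT)·N(d₂)
   = 290.8816·0.857933 − 272.4923·0.702620·0.711381 = 113.356873
B₀ = V₀ − E₀ = 290.8816 − 113.356873 = 177.524727
e^(−λT) = (B₀·e^(rT)/D − 0.3)/(1 − 0.3) = (177.5247·1.423244/272.4923 − 0.3)/0.7 = 0.89603177
λ = −ln(0.89603177)/9.3370 = 0.011757

B0=177.5247 lambda=0.0118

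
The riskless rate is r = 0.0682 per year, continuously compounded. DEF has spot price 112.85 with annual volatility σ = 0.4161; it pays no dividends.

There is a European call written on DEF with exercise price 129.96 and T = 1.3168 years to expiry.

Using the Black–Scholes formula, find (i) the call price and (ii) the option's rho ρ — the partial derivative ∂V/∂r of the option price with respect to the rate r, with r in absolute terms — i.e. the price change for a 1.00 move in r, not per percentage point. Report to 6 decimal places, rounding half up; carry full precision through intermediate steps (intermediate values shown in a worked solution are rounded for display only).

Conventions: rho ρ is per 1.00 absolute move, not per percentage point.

σ√T = 0.4161·√1.3168 = 0.477483
d₁ = (ln(S/K) + (r+σ²/2)T) / (σ√T) = (ln(112.85/129.96) + (0.0682+0.4161²/2)·1.3168) / 0.477483 = (-0.141167 + 0.203801) / 0.477483 = 0.131174
d₂ = d₁ − σ√T = 0.131174 − 0.477483 = -0.346308
e^{−rT} = 0.914109
N(d₁) = 0.552181,  N(d₂) = 0.364555
Call price V = S·N(d₁) − K·e^{−rT}·N(d₂) = 62.313654 − 43.308301 = 19.005353
ρ = K·T·e^{−rT}·N(d₂) = 57.028371

price = 19.005353
ρ = 57.028371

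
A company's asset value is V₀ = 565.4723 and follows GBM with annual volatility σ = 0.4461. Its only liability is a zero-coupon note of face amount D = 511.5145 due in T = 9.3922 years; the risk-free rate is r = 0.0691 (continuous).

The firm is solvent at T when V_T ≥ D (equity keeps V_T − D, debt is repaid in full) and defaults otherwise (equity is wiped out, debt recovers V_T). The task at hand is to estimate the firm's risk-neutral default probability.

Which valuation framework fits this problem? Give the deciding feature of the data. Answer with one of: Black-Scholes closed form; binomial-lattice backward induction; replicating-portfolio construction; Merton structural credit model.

Key observation: the question is about default risk generated by asset-value dynamics against a debt face of 511.5145 — the structural framework prices exactly that.

framework: Merton structural credit model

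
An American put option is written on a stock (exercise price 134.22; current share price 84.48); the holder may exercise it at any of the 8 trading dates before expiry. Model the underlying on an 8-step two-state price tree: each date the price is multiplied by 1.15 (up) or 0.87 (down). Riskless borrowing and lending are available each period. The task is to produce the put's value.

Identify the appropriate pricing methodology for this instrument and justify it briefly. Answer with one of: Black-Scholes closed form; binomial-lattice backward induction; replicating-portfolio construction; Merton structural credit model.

Key observation: the put (strike 134.22 on spot 84.48) is American-style on a 8-step discrete price model, so the early-exercise decision at every node requires stepwise backward valuation — a closed form cannot price the exercise right.

framework: binomial-lattice backward induction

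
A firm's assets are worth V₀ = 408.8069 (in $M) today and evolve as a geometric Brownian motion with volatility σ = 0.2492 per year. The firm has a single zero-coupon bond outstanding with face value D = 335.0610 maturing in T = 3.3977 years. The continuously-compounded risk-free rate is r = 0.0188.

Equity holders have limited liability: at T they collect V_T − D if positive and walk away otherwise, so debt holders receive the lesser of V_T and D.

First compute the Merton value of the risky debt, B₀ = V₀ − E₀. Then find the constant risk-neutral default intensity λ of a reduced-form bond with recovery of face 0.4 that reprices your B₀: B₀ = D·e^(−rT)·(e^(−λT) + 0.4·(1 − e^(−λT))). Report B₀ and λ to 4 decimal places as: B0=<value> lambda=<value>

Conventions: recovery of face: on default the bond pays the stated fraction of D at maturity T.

Work the structural quantities from V₀ = 408.8069 against face 335.0610:
d₁ = [ln(V₀/D) + (r + σ²/2)T] / (σ√T)
   = [ln(408.8069/335.0610) + (0.0188 + 0.5·0.2492²)·3.3977] / (0.2492·√3.3977)
   = [0.198930 + 0.169376] / 0.459347 = 0.801806
d₂ = d₁ − σ√T = 0.801806 − 0.459347 = 0.342459
N(d₁) = 0.788667,  N(d₂) = 0.633997,  e^(−rT) = 0.938121
E₀ = V₀·N(d₁) − D·e^(−rT)·N(d₂)
   = 408.8069·0.788667 − 335.0610·0.938121·0.633997 = 123.129783
B₀ = V₀ − E₀ = 408.8069 − 123.129783 = 285.677117
e^(−λT) = (B₀·e^(rT)/D − 0.4)/(1 − 0.4) = (285.6771·1.065961/335.0610 − 0.4)/0.6 = 0.84808564
λ = −ln(0.84808564)/3.3977 = 0.048496

B0=285.6771 lambda=0.0485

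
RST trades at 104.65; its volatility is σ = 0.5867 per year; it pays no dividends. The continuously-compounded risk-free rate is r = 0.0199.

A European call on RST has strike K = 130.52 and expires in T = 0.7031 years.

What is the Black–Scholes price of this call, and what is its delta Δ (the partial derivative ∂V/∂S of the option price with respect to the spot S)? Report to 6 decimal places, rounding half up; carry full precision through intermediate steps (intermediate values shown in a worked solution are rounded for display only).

price = 12.570376
Δ = 0.430690

σ√T = 0.5867·√0.7031 = 0.491954
d₁ = (ln(S/K) + (r+σ²/2)T) / (σ√T) = (ln(104.65/130.52) + (0.0199+0.5867²/2)·0.7031) / 0.491954 = (-0.220905 + 0.135001) / 0.491954 = -0.174618
d₂ = d₁ − σ√T = -0.174618 − 0.491954 = -0.666572
e^{−rT} = 0.986106
N(d₁) = 0.430690,  N(d₂) = 0.252523
Call price V = S·N(d₁) − K·e^{−rT}·N(d₂) = 45.071712 − 32.501336 = 12.570376
Δ = N(d₁) = 0.430690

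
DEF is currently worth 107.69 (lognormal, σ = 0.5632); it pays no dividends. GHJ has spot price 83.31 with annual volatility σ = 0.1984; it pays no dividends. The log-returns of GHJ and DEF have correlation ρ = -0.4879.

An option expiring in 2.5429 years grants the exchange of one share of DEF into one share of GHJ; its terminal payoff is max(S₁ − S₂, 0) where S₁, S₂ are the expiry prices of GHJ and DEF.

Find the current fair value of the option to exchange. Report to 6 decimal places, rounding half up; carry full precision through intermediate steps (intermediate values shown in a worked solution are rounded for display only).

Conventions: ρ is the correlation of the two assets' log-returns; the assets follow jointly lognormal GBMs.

σ_eff = √(σ₁² + σ₂² − 2ρσ₁σ₂) = √(0.1984² + 0.5632² − 2·-0.4879·0.1984·0.5632) = 0.682343
d₁ = (ln(S₁/S₂) + (q₂ − q₁ + σ_eff²/2)T) / (σ_eff√T) = (ln(83.31/107.69) + (0.0 − 0.0 + 0.232796)·2.5429) / 1.088096 = 0.308142
d₂ = d₁ − σ_eff√T = 0.308142 − 1.088096 = -0.779954
N(d₁) = 0.621013,  N(d₂) = 0.217709
V = S₁·e^{−q₁T}·N(d₁) − S₂·e^{−q₂T}·N(d₂) = 51.736588 − 23.445087 = 28.291501
Key observation: r never enters — measured in units of DEF, the claim is a call on S₁/S₂ struck at 1, so only the dividend yields and σ_eff matter.

exchange price = 28.291501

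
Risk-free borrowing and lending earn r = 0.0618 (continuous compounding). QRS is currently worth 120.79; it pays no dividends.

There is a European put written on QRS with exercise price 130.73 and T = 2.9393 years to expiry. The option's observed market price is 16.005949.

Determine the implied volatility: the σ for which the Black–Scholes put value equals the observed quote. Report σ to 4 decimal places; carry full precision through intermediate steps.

sigma = 0.2748

At σ = 0.2748 the Black–Scholes value reproduces the quote:
σ√T = 0.2748·√2.9393 = 0.471128
d₁ = (ln(S/K) + (r+σ²/2)T) / (σ√T) = (ln(120.79/130.73) + (0.0618+0.2748²/2)·2.9393) / 0.471128 = (-0.079081 + 0.292629) / 0.471128 = 0.453272
d₂ = d₁ − σ√T = 0.453272 − 0.471128 = -0.017856
e^{−rT} = 0.833894
N(−d₁) = 0.325177,  N(−d₂) = 0.507123
V = K·e^{−rT}·N(−d₂) − S·N(−d₁) = 55.284033 − 39.278084 = 16.005949 (the quoted price), and the Black–Scholes price is strictly increasing in σ, so σ is unique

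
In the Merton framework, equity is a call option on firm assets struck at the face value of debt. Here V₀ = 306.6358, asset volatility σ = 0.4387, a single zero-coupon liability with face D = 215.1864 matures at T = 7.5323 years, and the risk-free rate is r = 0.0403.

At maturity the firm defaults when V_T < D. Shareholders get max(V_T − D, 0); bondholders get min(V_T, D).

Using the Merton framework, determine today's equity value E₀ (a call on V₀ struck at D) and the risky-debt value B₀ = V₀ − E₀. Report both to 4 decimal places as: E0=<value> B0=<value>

Equity is a call on the firm's assets struck at D = 215.1864:
d₁ = [ln(V₀/D) + (r + σ²/2)T] / (σ√T)
   = [ln(306.6358/215.1864) + (0.0403 + 0.5·0.4387²)·7.5323] / (0.4387·√7.5323)
   = [0.354156 + 1.028376] / 1.204014 = 1.148270
d₂ = d₁ − σ√T = 1.148270 − 1.204014 = -0.055744
N(d₁) = 0.874571,  N(d₂) = 0.477773,  e^(−rT) = 0.738192
E₀ = V₀·N(d₁) − D·e^(−rT)·N(d₂)
   = 306.6358·0.874571 − 215.1864·0.738192·0.477773 = 192.281238
B₀ = V₀ − E₀ = 306.6358 − 192.281238 = 114.354562

E0=192.2812 B0=114.3546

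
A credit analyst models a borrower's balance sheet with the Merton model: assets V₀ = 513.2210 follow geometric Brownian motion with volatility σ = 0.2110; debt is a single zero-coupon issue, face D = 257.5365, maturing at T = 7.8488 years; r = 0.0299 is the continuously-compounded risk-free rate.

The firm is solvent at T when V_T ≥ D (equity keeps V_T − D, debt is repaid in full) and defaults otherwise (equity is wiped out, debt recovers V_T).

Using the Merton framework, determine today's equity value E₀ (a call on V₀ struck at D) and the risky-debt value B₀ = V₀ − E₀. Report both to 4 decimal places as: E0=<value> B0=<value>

E0=314.2414 B0=198.9796

Work the structural quantities from V₀ = 513.2210 against face 257.5365:
d₁ = [ln(V₀/D) + (r + σ²/2)T] / (σ√T)
   = [ln(513.2210/257.5365) + (0.0299 + 0.5·0.2110²)·7.8488] / (0.2110·√7.8488)
   = [0.689545 + 0.409397] / 0.591131 = 1.859049
d₂ = d₁ − σ√T = 1.859049 − 0.591131 = 1.267918
N(d₁) = 0.968490,  N(d₂) = 0.897586,  e^(−rT) = 0.790825
E₀ = V₀·N(d₁) − D·e^(−rT)·N(d₂)
   = 513.2210·0.968490 − 257.5365·0.790825·0.897586 = 314.241374
B₀ = V₀ − E₀ = 513.2210 − 314.241374 = 198.979626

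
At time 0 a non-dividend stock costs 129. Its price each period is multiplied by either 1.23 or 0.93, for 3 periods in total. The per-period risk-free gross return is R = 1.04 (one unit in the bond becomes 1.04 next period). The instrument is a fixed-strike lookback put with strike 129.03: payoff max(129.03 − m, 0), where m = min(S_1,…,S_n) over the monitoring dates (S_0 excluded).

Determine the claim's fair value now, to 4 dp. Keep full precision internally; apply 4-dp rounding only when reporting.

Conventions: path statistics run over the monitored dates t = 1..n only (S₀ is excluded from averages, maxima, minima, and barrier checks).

No-arbitrage gives p* = (R−d)/(u−d) = 0.3667: enumerate every path, weight its payoff by its p*-probability, and discount by R^3.
Enumerate all 2^3 = 8 price paths (U = up ×1.23, D = down ×0.93); each path with k up-moves has probability p*^k·(1−p*)^(3−k).
DDD: m=103.7621, payoff=25.2679, prob=0.254037
UDD: m=137.2337, payoff=0.0000, prob=0.147074
DUD: m=119.9700, payoff=9.0600, prob=0.147074
UUD: m=158.6700, payoff=0.0000, prob=0.085148
DDU: m=111.5721, payoff=17.4579, prob=0.147074
UDU: m=147.5631, payoff=0.0000, prob=0.085148
DUU: m=119.9700, payoff=9.0600, prob=0.085148
UUU: m=158.6700, payoff=0.0000, prob=0.049296
Price = Σ prob·payoff / R^3 = 11.090532 / 1.124864 = 9.8594

price = 9.8594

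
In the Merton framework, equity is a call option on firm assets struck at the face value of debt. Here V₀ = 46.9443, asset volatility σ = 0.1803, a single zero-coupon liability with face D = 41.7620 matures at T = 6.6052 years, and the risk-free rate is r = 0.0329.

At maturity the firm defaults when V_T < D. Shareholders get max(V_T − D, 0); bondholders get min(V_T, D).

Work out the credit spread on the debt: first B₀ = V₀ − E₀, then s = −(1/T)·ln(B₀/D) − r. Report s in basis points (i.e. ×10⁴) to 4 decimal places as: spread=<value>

spread=116.9009

Apply the equity-as-call identities (strike 41.7620, horizon 6.6052 years):
d₁ = [ln(V₀/D) + (r + σ²/2)T] / (σ√T)
   = [ln(46.9443/41.7620) + (0.0329 + 0.5·0.1803²)·6.6052] / (0.1803·√6.6052)
   = [0.116975 + 0.324672] / 0.463382 = 0.953096
d₂ = d₁ − σ√T = 0.953096 − 0.463382 = 0.489715
N(d₁) = 0.829729,  N(d₂) = 0.687832,  e^(−rT) = 0.804680
E₀ = V₀·N(d₁) − D·e^(−rT)·N(d₂)
   = 46.9443·0.829729 − 41.7620·0.804680·0.687832 = 15.836445
B₀ = V₀ − E₀ = 46.9443 − 15.836445 = 31.107855
spread = −(1/T)·ln(B₀/D) − r = −(1/6.6052)·ln(31.107855/41.7620) − 0.0329 = 0.01169009
in basis points: 0.01169009 × 10⁴ = 116.9009 bp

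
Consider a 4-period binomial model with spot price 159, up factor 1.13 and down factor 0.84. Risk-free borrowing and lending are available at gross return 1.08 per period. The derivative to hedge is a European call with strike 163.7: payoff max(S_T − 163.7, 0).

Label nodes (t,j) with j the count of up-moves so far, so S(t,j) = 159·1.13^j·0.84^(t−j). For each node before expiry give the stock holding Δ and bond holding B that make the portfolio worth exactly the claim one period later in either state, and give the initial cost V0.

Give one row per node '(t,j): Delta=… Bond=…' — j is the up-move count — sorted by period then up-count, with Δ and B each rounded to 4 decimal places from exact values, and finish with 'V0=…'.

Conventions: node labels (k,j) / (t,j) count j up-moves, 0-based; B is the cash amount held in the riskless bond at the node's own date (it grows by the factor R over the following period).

Arbitrage-free pricing uses the up-move probability p* = (R−d)/(u−d) = 0.8276, discounting each step at R = 1.08.
Expiry values: V(4,0)=0.0000, V(4,1)=0.0000, V(4,2)=0.0000, V(4,3)=29.0133, V(4,4)=95.5453
  t=3,j=0: stock 94.2399 → up 106.4911 (V=0.0000), down 79.1615 (V=0.0000). Price 0.0000; hedge Δ=0.0000, bond B=0.0000.
  t=3,j=1: stock 126.7752 → up 143.2559 (V=0.0000), down 106.4911 (V=0.0000). Price 0.0000; hedge Δ=0.0000, bond B=0.0000.
  t=3,j=2: stock 170.5428 → up 192.7133 (V=29.0133), down 143.2559 (V=0.0000). Price 22.2324; hedge Δ=0.5866, bond B=-77.8135.
  t=3,j=3: stock 229.4206 → up 259.2453 (V=95.5453), down 192.7133 (V=29.0133). Price 77.8465; hedge Δ=1.0000, bond B=-151.5741.
  t=2,j=0: stock 112.1904 → up 126.7752 (V=0.0000), down 94.2399 (V=0.0000). Price 0.0000; hedge Δ=0.0000, bond B=0.0000.
  t=2,j=1: stock 150.9228 → up 170.5428 (V=22.2324), down 126.7752 (V=0.0000). Price 17.0363; hedge Δ=0.5080, bond B=-59.6272.
  t=2,j=2: stock 203.0271 → up 229.4206 (V=77.8465), down 170.5428 (V=22.2324). Price 63.2018; hedge Δ=0.9446, bond B=-128.5711.
  t=1,j=0: stock 133.5600 → up 150.9228 (V=17.0363), down 112.1904 (V=0.0000). Price 13.0547; hedge Δ=0.4398, bond B=-45.6913.
  t=1,j=1: stock 179.6700 → up 203.0271 (V=63.2018), down 150.9228 (V=17.0363). Price 51.1502; hedge Δ=0.8860, bond B=-108.0409.
  t=0,j=0: stock 159.0000 → up 179.6700 (V=51.1502), down 133.5600 (V=13.0547). Price 41.2796; hedge Δ=0.8262, bond B=-90.0842.
Check: Δ(0,0)·S0 + B(0,0) = 41.2796 = V0.

(0,0): Delta=0.8262 Bond=-90.0842
(1,0): Delta=0.4398 Bond=-45.6913
(1,1): Delta=0.8860 Bond=-108.0409
(2,0): Delta=0.0000 Bond=0.0000
(2,1): Delta=0.5080 Bond=-59.6272
(2,2): Delta=0.9446 Bond=-128.5711
(3,0): Delta=0.0000 Bond=0.0000
(3,1): Delta=0.0000 Bond=0.0000
(3,2): Delta=0.5866 Bond=-77.8135
(3,3): Delta=1.0000 Bond=-151.5741
V0=41.2796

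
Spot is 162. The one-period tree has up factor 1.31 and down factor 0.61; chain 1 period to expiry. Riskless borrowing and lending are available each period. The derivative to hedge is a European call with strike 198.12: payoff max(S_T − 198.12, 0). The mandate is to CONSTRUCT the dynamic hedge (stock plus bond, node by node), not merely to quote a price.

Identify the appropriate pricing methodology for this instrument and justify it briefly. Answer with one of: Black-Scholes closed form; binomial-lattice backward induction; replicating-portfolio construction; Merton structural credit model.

Key observation: since the answer must list Δ and B at each node of the 1.31/0.61 lattice on 162, the replicating-portfolio method — solving the two-state system at every node — is the one that applies.

framework: replicating-portfolio construction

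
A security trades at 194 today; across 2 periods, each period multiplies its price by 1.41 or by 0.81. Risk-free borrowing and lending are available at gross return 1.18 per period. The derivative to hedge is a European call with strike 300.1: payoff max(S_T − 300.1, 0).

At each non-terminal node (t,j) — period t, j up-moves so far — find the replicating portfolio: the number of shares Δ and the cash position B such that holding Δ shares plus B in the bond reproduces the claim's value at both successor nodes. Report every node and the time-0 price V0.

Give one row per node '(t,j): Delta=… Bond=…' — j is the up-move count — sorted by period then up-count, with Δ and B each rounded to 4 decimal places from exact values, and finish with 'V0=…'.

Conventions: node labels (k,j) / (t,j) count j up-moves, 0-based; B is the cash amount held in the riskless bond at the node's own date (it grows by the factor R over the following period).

(0,0): Delta=0.3843 Bond=-51.1741
(1,0): Delta=0.0000 Bond=0.0000
(1,1): Delta=0.5215 Bond=-97.9224
V0=23.3758

Under the risk-neutral measure, an up-move has probability p* = (R−d)/(u−d) = 0.6167 and values discount at R = 1.18.
Expiry values: V(2,0)=0.0000, V(2,1)=0.0000, V(2,2)=85.5914
Node (1,0) S=157.1400: V=(p*·0.0000+(1−p*)·0.0000)/1.18=0.0000; Δ=(0.0000−0.0000)/(221.5674−127.2834)=0.0000; B=V−Δ·S=0.0000
Node (1,1) S=273.5400: V=(p*·85.5914+(1−p*)·0.0000)/1.18=44.7300; Δ=(85.5914−0.0000)/(385.6914−221.5674)=0.5215; B=V−Δ·S=-97.9224
Node (0,0) S=194.0000: V=(p*·44.7300+(1−p*)·0.0000)/1.18=23.3758; Δ=(44.7300−0.0000)/(273.5400−157.1400)=0.3843; B=V−Δ·S=-51.1741
As a check, the time-0 holding Δ(0,0)·S0 + B(0,0) comes to 23.3758 — exactly V0.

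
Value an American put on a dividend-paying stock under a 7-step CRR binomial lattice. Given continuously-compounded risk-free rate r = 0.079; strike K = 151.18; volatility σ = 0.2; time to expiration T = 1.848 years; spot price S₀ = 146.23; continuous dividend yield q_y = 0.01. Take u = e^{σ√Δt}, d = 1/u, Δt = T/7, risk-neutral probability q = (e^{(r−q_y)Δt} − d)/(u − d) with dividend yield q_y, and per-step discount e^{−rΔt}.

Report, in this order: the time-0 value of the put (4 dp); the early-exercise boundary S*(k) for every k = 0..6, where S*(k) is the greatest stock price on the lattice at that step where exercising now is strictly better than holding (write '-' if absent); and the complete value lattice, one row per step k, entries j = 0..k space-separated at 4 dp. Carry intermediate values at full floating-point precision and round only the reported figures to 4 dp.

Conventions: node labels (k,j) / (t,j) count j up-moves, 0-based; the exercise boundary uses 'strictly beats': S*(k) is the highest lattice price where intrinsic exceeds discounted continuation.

params: Δt=0.26400 u=1.10823 d=0.90234 q=0.56362 e^(-rΔt)=0.97936
t_7 payoffs: 79.9547 63.7034 43.7440 19.2306 0.0000 0.0000 0.0000 0.0000
t_6: node(6,0) S=78.9338 payoff=72.2462 vs cont=69.3339 → 72.2462 [stop]  node(6,1) S=96.9440 payoff=54.2360 vs cont=51.3713 → 54.2360 [stop]  node(6,2) S=119.0635 payoff=32.1165 vs cont=29.3101 → 32.1165 [stop]  node(6,3) S=146.2300 payoff=4.9500 vs cont=8.2186 → 8.2186 [wait]  node(6,4) S=179.5950 payoff=0.0000 vs cont=0.0000 → 0.0000 [wait]  node(6,5) S=220.5729 payoff=0.0000 vs cont=0.0000 → 0.0000 [wait]  node(6,6) S=270.9006 payoff=0.0000 vs cont=0.0000 → 0.0000 [wait]  ⇒ S*(6)=119.0635
t_5: node(5,0) S=87.4766 payoff=63.7034 vs cont=60.8137 → 63.7034 [stop]  node(5,1) S=107.4360 payoff=43.7440 vs cont=40.9069 → 43.7440 [stop]  node(5,2) S=131.9494 payoff=19.2306 vs cont=18.2623 → 19.2306 [stop]  node(5,3) S=162.0561 payoff=0.0000 vs cont=3.5124 → 3.5124 [wait]  node(5,4) S=199.0321 payoff=0.0000 vs cont=0.0000 → 0.0000 [wait]  node(5,5) S=244.4449 payoff=0.0000 vs cont=0.0000 → 0.0000 [wait]  ⇒ S*(5)=131.9494
t_4: node(4,0) S=96.9440 payoff=54.2360 vs cont=51.3713 → 54.2360 [stop]  node(4,1) S=119.0635 payoff=32.1165 vs cont=29.3101 → 32.1165 [stop]  node(4,2) S=146.2300 payoff=4.9500 vs cont=10.1575 → 10.1575 [wait]  node(4,3) S=179.5950 payoff=0.0000 vs cont=1.5011 → 1.5011 [wait]  node(4,4) S=220.5729 payoff=0.0000 vs cont=0.0000 → 0.0000 [wait]  ⇒ S*(4)=119.0635
t_3: node(3,0) S=107.4360 payoff=43.7440 vs cont=40.9069 → 43.7440 [stop]  node(3,1) S=131.9494 payoff=19.2306 vs cont=19.3325 → 19.3325 [wait]  node(3,2) S=162.0561 payoff=0.0000 vs cont=5.1696 → 5.1696 [wait]  node(3,3) S=199.0321 payoff=0.0000 vs cont=0.6415 → 0.6415 [wait]  ⇒ S*(3)=107.4360
t_2: node(2,0) S=119.0635 payoff=32.1165 vs cont=29.3663 → 32.1165 [stop]  node(2,1) S=146.2300 payoff=4.9500 vs cont=11.1158 → 11.1158 [wait]  node(2,2) S=179.5950 payoff=0.0000 vs cont=2.5635 → 2.5635 [wait]  ⇒ S*(2)=119.0635
t_1: node(1,0) S=131.9494 payoff=19.2306 vs cont=19.8615 → 19.8615 [wait]  node(1,1) S=162.0561 payoff=0.0000 vs cont=6.1656 → 6.1656 [wait]  ⇒ S*(1)=-
t_0: node(0,0) S=146.2300 payoff=4.9500 vs cont=11.8916 → 11.8916 [wait]  ⇒ S*(0)=-

price = 11.8916
boundary = - - 119.0635 107.4360 119.0635 131.9494 119.0635
tree:
11.8916
19.8615 6.1656
32.1165 11.1158 2.5635
43.7440 19.3325 5.1696 0.6415
54.2360 32.1165 10.1575 1.5011 0.0000
63.7034 43.7440 19.2306 3.5124 0.0000 0.0000
72.2462 54.2360 32.1165 8.2186 0.0000 0.0000 0.0000
79.9547 63.7034 43.7440 19.2306 0.0000 0.0000 0.0000 0.0000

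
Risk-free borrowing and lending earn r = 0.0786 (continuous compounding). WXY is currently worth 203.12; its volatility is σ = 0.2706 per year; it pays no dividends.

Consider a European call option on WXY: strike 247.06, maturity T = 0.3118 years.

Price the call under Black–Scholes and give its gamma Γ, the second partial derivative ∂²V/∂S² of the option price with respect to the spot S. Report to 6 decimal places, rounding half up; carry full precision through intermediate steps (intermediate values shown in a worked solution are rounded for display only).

price = 2.140884
Γ = 0.007425

σ√T = 0.2706·√0.3118 = 0.151100
d₁ = (ln(S/K) + (r+σ²/2)T) / (σ√T) = (ln(203.12/247.06) + (0.0786+0.2706²/2)·0.3118) / 0.151100 = (-0.195834 + 0.035923) / 0.151100 = -1.058310
d₂ = d₁ − σ√T = -1.058310 − 0.151100 = -1.209410
e^{−rT} = 0.975790
N(d₁) = 0.144957,  N(d₂) = 0.113253
Call price V = S·N(d₁) − K·e^{−rT}·N(d₂) = 29.443687 − 27.302803 = 2.140884
φ(d₁) = (1/√(2π))·e^{−d₁²/2} = 0.227877
Γ = φ(d₁) / (S·σ·√T) = 0.007425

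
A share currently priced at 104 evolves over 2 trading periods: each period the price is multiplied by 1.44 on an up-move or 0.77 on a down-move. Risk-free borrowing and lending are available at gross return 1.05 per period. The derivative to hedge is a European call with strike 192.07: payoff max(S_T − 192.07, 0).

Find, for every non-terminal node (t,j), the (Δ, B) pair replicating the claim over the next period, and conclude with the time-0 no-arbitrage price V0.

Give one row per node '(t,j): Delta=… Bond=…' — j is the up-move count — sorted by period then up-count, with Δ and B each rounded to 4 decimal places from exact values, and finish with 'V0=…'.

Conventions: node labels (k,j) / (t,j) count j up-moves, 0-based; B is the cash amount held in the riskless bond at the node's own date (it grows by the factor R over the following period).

(0,0): Delta=0.1347 Bond=-10.2741
(1,0): Delta=0.0000 Bond=0.0000
(1,1): Delta=0.2350 Bond=-25.8138
V0=3.7361

Risk-neutral probability p* = (R−d)/(u−d) = (1.05−0.77)/(1.44−0.77) = 0.4179.
Payoffs at expiry: V(2,0)=0.0000, V(2,1)=0.0000, V(2,2)=23.5844
Node (1,0) S=80.0800: V=(p*·0.0000+(1−p*)·0.0000)/1.05=0.0000; Δ=(0.0000−0.0000)/(115.3152−61.6616)=0.0000; B=V−Δ·S=0.0000
Node (1,1) S=149.7600: V=(p*·23.5844+(1−p*)·0.0000)/1.05=9.3868; Δ=(23.5844−0.0000)/(215.6544−115.3152)=0.2350; B=V−Δ·S=-25.8138
Node (0,0) S=104.0000: V=(p*·9.3868+(1−p*)·0.0000)/1.05=3.7361; Δ=(9.3868−0.0000)/(149.7600−80.0800)=0.1347; B=V−Δ·S=-10.2741
Check: Δ(0,0)·S0 + B(0,0) = 3.7361 = V0.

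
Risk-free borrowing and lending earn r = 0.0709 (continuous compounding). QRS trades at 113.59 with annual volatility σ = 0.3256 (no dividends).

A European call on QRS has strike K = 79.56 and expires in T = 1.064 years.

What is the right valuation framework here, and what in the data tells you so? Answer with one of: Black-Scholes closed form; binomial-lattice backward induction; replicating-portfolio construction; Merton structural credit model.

framework: Black-Scholes closed form

Key observation: a European claim on QRS (strike 79.56) — a lognormal (GBM) underlying with constant rate and volatility — has an exact closed-form value; no lattice or capital structure is involved.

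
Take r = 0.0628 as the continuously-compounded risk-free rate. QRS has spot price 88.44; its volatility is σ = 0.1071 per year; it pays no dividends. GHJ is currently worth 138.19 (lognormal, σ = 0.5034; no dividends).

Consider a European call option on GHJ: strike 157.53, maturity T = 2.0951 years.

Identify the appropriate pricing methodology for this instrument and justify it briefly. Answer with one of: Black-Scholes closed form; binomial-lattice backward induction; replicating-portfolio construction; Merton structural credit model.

Key observation: the strike-157.53 call on GHJ is European-exercise on a continuously-modelled lognormal underlying, so its value is a single closed-form evaluation.

framework: Black-Scholes closed form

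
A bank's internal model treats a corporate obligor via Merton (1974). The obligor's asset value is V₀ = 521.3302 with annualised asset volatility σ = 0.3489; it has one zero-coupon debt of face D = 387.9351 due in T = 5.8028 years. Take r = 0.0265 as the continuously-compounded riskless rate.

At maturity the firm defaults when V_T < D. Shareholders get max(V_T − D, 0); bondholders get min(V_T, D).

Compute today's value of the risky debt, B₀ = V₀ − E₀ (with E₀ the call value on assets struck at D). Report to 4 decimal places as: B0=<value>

Apply the equity-as-call identities (strike 387.9351, horizon 5.8028 years):
d₁ = [ln(V₀/D) + (r + σ²/2)T] / (σ√T)
   = [ln(521.3302/387.9351) + (0.0265 + 0.5·0.3489²)·5.8028] / (0.3489·√5.8028)
   = [0.295546 + 0.506965] / 0.840465 = 0.954841
d₂ = d₁ − σ√T = 0.954841 − 0.840465 = 0.114376
N(d₁) = 0.830171,  N(d₂) = 0.545530,  e^(−rT) = 0.857466
E₀ = V₀·N(d₁) − D·e^(−rT)·N(d₂)
   = 521.3302·0.830171 − 387.9351·0.857466·0.545530 = 251.327527
B₀ = V₀ − E₀ = 521.3302 − 251.327527 = 270.002673

B0=270.0027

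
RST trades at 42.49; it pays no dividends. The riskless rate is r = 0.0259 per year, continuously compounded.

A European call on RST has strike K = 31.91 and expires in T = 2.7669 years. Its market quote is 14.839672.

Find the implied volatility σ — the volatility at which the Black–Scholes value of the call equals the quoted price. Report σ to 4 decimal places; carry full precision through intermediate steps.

sigma = 0.2791

At σ = 0.2791 the Black–Scholes value reproduces the quote:
σ√T = 0.2791·√2.7669 = 0.464255
d₁ = (ln(S/K) + (r+σ²/2)T) / (σ√T) = (ln(42.49/31.91) + (0.0259+0.2791²/2)·2.7669) / 0.464255 = (0.286349 + 0.179429) / 0.464255 = 1.003281
d₂ = d₁ − σ√T = 1.003281 − 0.464255 = 0.539026
e^{−rT} = 0.930845
N(d₁) = 0.842137,  N(d₂) = 0.705066
V = S·N(d₁) − K·e^{−rT}·N(d₂) = 35.782420 − 20.942748 = 14.839672 (matching the quote); vega is positive throughout, so no other σ reproduces this price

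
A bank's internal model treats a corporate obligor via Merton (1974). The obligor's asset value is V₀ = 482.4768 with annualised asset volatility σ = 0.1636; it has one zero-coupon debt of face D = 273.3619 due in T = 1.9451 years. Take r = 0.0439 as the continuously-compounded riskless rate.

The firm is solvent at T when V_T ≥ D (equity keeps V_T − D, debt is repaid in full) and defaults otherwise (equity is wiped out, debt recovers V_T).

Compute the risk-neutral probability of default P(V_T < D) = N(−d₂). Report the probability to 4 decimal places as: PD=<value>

Work the structural quantities from V₀ = 482.4768 against face 273.3619:
d₁ = [ln(V₀/D) + (r + σ²/2)T] / (σ√T)
   = [ln(482.4768/273.3619) + (0.0439 + 0.5·0.1636²)·1.9451] / (0.1636·√1.9451)
   = [0.568136 + 0.111420] / 0.228168 = 2.978319
d₂ = d₁ − σ√T = 2.978319 − 0.228168 = 2.750152
risk-neutral PD = N(−d₂) = N(-2.750152) = 0.002978

PD=0.0030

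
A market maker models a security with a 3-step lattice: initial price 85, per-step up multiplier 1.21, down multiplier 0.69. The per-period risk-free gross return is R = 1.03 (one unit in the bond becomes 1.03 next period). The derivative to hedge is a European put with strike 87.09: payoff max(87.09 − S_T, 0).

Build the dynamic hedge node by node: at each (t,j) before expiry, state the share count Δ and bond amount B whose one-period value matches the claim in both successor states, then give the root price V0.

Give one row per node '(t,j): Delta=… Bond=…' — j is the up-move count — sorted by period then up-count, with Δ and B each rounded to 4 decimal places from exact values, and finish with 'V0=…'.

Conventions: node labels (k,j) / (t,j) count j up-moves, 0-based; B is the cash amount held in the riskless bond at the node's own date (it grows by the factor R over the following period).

(0,0): Delta=-0.4211 Bond=46.7380
(1,0): Delta=-1.0000 Bond=82.0907
(1,1): Delta=-0.2464 Bond=30.1664
(2,0): Delta=-1.0000 Bond=84.5534
(2,1): Delta=-1.0000 Bond=84.5534
(2,2): Delta=-0.0189 Bond=2.7574
V0=10.9417

No-arbitrage ⇒ martingale measure with p* = (R−d)/(u−d) = 0.6538.
Expiry values: V(3,0)=59.1667, V(3,1)=38.1231, V(3,2)=1.2205, V(3,3)=0.0000
Node (2,0) S=40.4685: V=(p*·38.1231+(1−p*)·59.1667)/1.03=44.0849; Δ=(38.1231−59.1667)/(48.9669−27.9233)=-1.0000; B=V−Δ·S=84.5534
Node (2,1) S=70.9665: V=(p*·1.2205+(1−p*)·38.1231)/1.03=13.5869; Δ=(1.2205−38.1231)/(85.8695−48.9669)=-1.0000; B=V−Δ·S=84.5534
Node (2,2) S=124.4485: V=(p*·0.0000+(1−p*)·1.2205)/1.03=0.4102; Δ=(0.0000−1.2205)/(150.5827−85.8695)=-0.0189; B=V−Δ·S=2.7574
Node (1,0) S=58.6500: V=(p*·13.5869+(1−p*)·44.0849)/1.03=23.4407; Δ=(13.5869−44.0849)/(70.9665−40.4685)=-1.0000; B=V−Δ·S=82.0907
Node (1,1) S=102.8500: V=(p*·0.4102+(1−p*)·13.5869)/1.03=4.8266; Δ=(0.4102−13.5869)/(124.4485−70.9665)=-0.2464; B=V−Δ·S=30.1664
Node (0,0) S=85.0000: V=(p*·4.8266+(1−p*)·23.4407)/1.03=10.9417; Δ=(4.8266−23.4407)/(102.8500−58.6500)=-0.4211; B=V−Δ·S=46.7380
Check: Δ(0,0)·S0 + B(0,0) = 10.9417 = V0.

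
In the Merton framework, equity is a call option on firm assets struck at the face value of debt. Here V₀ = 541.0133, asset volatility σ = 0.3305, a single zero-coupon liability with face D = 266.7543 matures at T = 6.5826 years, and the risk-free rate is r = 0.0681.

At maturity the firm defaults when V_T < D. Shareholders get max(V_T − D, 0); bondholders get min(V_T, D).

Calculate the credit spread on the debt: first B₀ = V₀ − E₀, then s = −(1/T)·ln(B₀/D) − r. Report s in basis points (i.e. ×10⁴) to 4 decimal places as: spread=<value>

spread=88.2994

Equity is a call on the firm's assets struck at D = 266.7543:
d₁ = [ln(V₀/D) + (r + σ²/2)T] / (σ√T)
   = [ln(541.0133/266.7543) + (0.0681 + 0.5·0.3305²)·6.5826] / (0.3305·√6.5826)
   = [0.707116 + 0.807785] / 0.847950 = 1.786545
d₂ = d₁ − σ√T = 1.786545 − 0.847950 = 0.938595
N(d₁) = 0.962994,  N(d₂) = 0.826031,  e^(−rT) = 0.638729
E₀ = V₀·N(d₁) − D·e^(−rT)·N(d₂)
   = 541.0133·0.962994 − 266.7543·0.638729·0.826031 = 380.250656
B₀ = V₀ − E₀ = 541.0133 − 380.250656 = 160.762644
spread = −(1/T)·ln(B₀/D) − r = −(1/6.5826)·ln(160.762644/266.7543) − 0.0681 = 0.00882994
in basis points: 0.00882994 × 10⁴ = 88.2994 bp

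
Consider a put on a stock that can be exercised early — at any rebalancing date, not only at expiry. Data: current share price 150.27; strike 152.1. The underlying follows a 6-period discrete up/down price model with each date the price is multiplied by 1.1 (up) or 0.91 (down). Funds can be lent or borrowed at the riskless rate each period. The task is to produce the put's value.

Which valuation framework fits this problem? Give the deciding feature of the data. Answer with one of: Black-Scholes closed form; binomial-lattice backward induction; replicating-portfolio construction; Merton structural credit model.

Key observation: with exercise allowed before expiry on a discrete up/down model (6 steps from spot 150.27), the strike-152.1 put's value must be rolled back through the tree testing early exercise at each node.

framework: binomial-lattice backward induction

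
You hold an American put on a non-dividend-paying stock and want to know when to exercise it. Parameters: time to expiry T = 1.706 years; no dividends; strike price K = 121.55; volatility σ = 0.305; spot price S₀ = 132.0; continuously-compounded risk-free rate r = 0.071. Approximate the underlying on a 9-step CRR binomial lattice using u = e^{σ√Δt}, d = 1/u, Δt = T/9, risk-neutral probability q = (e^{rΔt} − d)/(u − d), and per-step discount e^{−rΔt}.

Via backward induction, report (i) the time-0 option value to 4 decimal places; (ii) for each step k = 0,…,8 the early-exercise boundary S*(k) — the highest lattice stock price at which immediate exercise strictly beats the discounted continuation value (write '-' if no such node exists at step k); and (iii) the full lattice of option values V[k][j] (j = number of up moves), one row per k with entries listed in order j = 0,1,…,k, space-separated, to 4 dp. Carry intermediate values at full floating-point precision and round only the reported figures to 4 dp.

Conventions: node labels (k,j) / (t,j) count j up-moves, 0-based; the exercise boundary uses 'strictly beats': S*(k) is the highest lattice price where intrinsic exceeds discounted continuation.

price = 10.4849
boundary = - - - 88.6264 77.6055 88.6264 77.6055 88.6264 101.2123
tree:
10.4849
15.8083 5.8002
23.1787 9.3561 2.6396
32.9236 14.7074 4.6159 0.8677
43.9445 22.4168 7.9107 1.6673 0.1455
53.5949 32.9236 13.2158 3.1758 0.3058 0.0000
62.0452 43.9445 21.3498 5.9844 0.6426 0.0000 0.0000
69.4447 53.5949 32.9236 11.1270 1.3505 0.0000 0.0000 0.0000
75.9241 62.0452 43.9445 20.3377 2.8381 0.0000 0.0000 0.0000 0.0000
81.5978 69.4447 53.5949 32.9236 5.9644 0.0000 0.0000 0.0000 0.0000 0.0000

Δt=0.18956  u=1.14201  d=0.87565  q=0.51772  discount=0.98663
step 9 (expiry): payoffs max(K−S,0) = 81.5978 69.4447 53.5949 32.9236 5.9644 0.0000 0.0000 0.0000 0.0000 0.0000
step 8: (k=8,j=0): S=45.6259, K−S=75.9241, hold=74.2992 ⇒ V=75.9241 exercise | (k=8,j=1): S=59.5048, K−S=62.0452, hold=60.4203 ⇒ V=62.0452 exercise | (k=8,j=2): S=77.6055, K−S=43.9445, hold=42.3196 ⇒ V=43.9445 exercise | (k=8,j=3): S=101.2123, K−S=20.3377, hold=18.7128 ⇒ V=20.3377 exercise | (k=8,j=4): S=132.0000, K−S=0.0000, hold=2.8381 ⇒ V=2.8381 continue | (k=8,j=5): S=172.1530, K−S=0.0000, hold=0.0000 ⇒ V=0.0000 continue | (k=8,j=6): S=224.5201, K−S=0.0000, hold=0.0000 ⇒ V=0.0000 continue | (k=8,j=7): S=292.8167, K−S=0.0000, hold=0.0000 ⇒ V=0.0000 continue | (k=8,j=8): S=381.8885, K−S=0.0000, hold=0.0000 ⇒ V=0.0000 continue  boundary S*=101.2123
step 7: (k=7,j=0): S=52.1053, K−S=69.4447, hold=67.8198 ⇒ V=69.4447 exercise | (k=7,j=1): S=67.9551, K−S=53.5949, hold=51.9699 ⇒ V=53.5949 exercise | (k=7,j=2): S=88.6264, K−S=32.9236, hold=31.2987 ⇒ V=32.9236 exercise | (k=7,j=3): S=115.5856, K−S=5.9644, hold=11.1270 ⇒ V=11.1270 continue | (k=7,j=4): S=150.7455, K−S=0.0000, hold=1.3505 ⇒ V=1.3505 continue | (k=7,j=5): S=196.6006, K−S=0.0000, hold=0.0000 ⇒ V=0.0000 continue | (k=7,j=6): S=256.4045, K−S=0.0000, hold=0.0000 ⇒ V=0.0000 continue | (k=7,j=7): S=334.4000, K−S=0.0000, hold=0.0000 ⇒ V=0.0000 continue  boundary S*=88.6264
step 6: (k=6,j=0): S=59.5048, K−S=62.0452, hold=60.4203 ⇒ V=62.0452 exercise | (k=6,j=1): S=77.6055, K−S=43.9445, hold=42.3196 ⇒ V=43.9445 exercise | (k=6,j=2): S=101.2123, K−S=20.3377, hold=21.3498 ⇒ V=21.3498 continue | (k=6,j=3): S=132.0000, K−S=0.0000, hold=5.9844 ⇒ V=5.9844 continue | (k=6,j=4): S=172.1530, K−S=0.0000, hold=0.6426 ⇒ V=0.6426 continue | (k=6,j=5): S=224.5201, K−S=0.0000, hold=0.0000 ⇒ V=0.0000 continue | (k=6,j=6): S=292.8167, K−S=0.0000, hold=0.0000 ⇒ V=0.0000 continue  boundary S*=77.6055
step 5: (k=5,j=0): S=67.9551, K−S=53.5949, hold=51.9699 ⇒ V=53.5949 exercise | (k=5,j=1): S=88.6264, K−S=32.9236, hold=31.8157 ⇒ V=32.9236 exercise | (k=5,j=2): S=115.5856, K−S=5.9644, hold=13.2158 ⇒ V=13.2158 continue | (k=5,j=3): S=150.7455, K−S=0.0000, hold=3.1758 ⇒ V=3.1758 continue | (k=5,j=4): S=196.6006, K−S=0.0000, hold=0.3058 ⇒ V=0.3058 continue | (k=5,j=5): S=256.4045, K−S=0.0000, hold=0.0000 ⇒ V=0.0000 continue  boundary S*=88.6264
step 4: (k=4,j=0): S=77.6055, K−S=43.9445, hold=42.3196 ⇒ V=43.9445 exercise | (k=4,j=1): S=101.2123, K−S=20.3377, hold=22.4168 ⇒ V=22.4168 continue | (k=4,j=2): S=132.0000, K−S=0.0000, hold=7.9107 ⇒ V=7.9107 continue | (k=4,j=3): S=172.1530, K−S=0.0000, hold=1.6673 ⇒ V=1.6673 continue | (k=4,j=4): S=224.5201, K−S=0.0000, hold=0.1455 ⇒ V=0.1455 continue  boundary S*=77.6055
step 3: (k=3,j=0): S=88.6264, K−S=32.9236, hold=32.3607 ⇒ V=32.9236 exercise | (k=3,j=1): S=115.5856, K−S=5.9644, hold=14.7074 ⇒ V=14.7074 continue | (k=3,j=2): S=150.7455, K−S=0.0000, hold=4.6159 ⇒ V=4.6159 continue | (k=3,j=3): S=196.6006, K−S=0.0000, hold=0.8677 ⇒ V=0.8677 continue  boundary S*=88.6264
step 2: (k=2,j=0): S=101.2123, K−S=20.3377, hold=23.1787 ⇒ V=23.1787 continue | (k=2,j=1): S=132.0000, K−S=0.0000, hold=9.3561 ⇒ V=9.3561 continue | (k=2,j=2): S=172.1530, K−S=0.0000, hold=2.6396 ⇒ V=2.6396 continue  boundary S*=-
step 1: (k=1,j=0): S=115.5856, K−S=5.9644, hold=15.8083 ⇒ V=15.8083 continue | (k=1,j=1): S=150.7455, K−S=0.0000, hold=5.8002 ⇒ V=5.8002 continue  boundary S*=-
step 0: (k=0,j=0): S=132.0000, K−S=0.0000, hold=10.4849 ⇒ V=10.4849 continue  boundary S*=-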